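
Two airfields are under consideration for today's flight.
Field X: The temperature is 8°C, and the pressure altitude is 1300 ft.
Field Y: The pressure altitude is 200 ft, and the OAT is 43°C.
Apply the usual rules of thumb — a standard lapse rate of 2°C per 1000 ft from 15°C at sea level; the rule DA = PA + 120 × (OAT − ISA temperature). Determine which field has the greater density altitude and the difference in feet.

Field Y by 2836 ft

Field X: ISA temp = 12.4°C, deviation -4.4°C, DA = 1300 + 120 × (-4.4) = 772 ft.
Field Y: ISA temp = 14.6°C, deviation +28.4°C, DA = 200 + 120 × 28.4 = 3608 ft.
Field Y is higher by 3608 − 772 = 2836 ft.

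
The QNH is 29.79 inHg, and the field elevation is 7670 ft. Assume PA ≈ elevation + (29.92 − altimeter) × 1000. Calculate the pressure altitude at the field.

7800 ft

Pressure correction = (29.92 − 29.79) × 1000 = +130 ft.
Pressure altitude = 7670 + (+130) = 7800 ft.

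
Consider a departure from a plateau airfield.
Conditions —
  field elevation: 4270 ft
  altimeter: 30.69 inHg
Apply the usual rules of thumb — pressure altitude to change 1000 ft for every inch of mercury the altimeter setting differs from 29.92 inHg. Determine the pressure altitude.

Pressure correction = (29.92 − 30.69) × 1000 = -770 ft.
Pressure altitude = 4270 + (-770) = 3500 ft.

3500 ft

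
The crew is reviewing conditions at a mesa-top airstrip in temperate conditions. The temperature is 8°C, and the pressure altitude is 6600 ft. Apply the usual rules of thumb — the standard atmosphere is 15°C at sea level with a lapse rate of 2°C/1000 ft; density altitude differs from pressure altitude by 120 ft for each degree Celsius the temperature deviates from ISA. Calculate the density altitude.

7344 ft

ISA temperature at 6600 ft = 15 − 2 × (6600/1000) = 1.8°C.
ISA deviation = 8 − 1.8 = +6.2°C.
Density altitude = 6600 + 120 × (6.2) = 6600 + (+744) = 7344 ft.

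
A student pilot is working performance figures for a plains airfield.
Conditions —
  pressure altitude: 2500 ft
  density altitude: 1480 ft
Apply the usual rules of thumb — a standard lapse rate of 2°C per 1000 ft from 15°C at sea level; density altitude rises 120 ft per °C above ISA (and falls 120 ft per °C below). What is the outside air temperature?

1.5°C

Density altitude − pressure altitude = 1480 − 2500 = -1020 ft.
At 120 ft/°C that is an ISA deviation of -1020/120 = -8.5°C.
ISA temperature at 2500 ft = 15 − 2 × (2500/1000) = 10°C.
OAT = ISA + deviation = 10 + (-8.5) = 1.5°C.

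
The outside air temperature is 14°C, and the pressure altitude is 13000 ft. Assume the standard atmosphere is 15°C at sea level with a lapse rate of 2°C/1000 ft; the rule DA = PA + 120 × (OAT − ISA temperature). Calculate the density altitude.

16000 ft

ISA temperature at 13000 ft = 15 − 2 × (13000/1000) = -11°C.
ISA deviation = 14 − (-11) = +25°C.
Density altitude = 13000 + 120 × (25) = 13000 + (+3000) = 16000 ft.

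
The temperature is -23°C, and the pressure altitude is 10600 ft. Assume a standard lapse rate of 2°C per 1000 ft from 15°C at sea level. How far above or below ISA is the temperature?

ISA temperature at 10600 ft = 15 − 2 × (10600/1000) = -6.2°C.
Deviation = OAT − ISA = -23 − (-6.2) = -16.8°C.

ISA-16.8°C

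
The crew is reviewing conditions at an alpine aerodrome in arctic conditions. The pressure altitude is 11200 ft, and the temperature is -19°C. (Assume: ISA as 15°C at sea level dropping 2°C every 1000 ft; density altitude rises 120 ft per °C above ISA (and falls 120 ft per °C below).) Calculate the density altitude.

ISA temperature at 11200 ft = 15 − 2 × (11200/1000) = -7.4°C.
ISA deviation = -19 − (-7.4) = -11.6°C.
Density altitude = 11200 + 120 × (-11.6) = 11200 + (-1392) = 9808 ft.

9808 ft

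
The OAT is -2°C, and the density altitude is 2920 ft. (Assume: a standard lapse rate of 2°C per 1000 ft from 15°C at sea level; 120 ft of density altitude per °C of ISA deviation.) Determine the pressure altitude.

4000 ft

DA = PA + 120 × (OAT − (15 − 2·PA/1000)) = PA + 120·OAT − 1800 + 0.24·PA = 1.24·PA + 120·OAT − 1800.
So 1.24·PA = 2920 − 120 × (-2) + 1800 = 4960.
PA = 4960 / 1.24 = 4000 ft.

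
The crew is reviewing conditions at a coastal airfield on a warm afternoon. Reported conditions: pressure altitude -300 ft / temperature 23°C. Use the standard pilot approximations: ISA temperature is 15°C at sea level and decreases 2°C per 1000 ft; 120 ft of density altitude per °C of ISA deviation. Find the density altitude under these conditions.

ISA temperature at -300 ft = 15 − 2 × (-300/1000) = 15.6°C.
ISA deviation = 23 − 15.6 = +7.4°C.
Density altitude = -300 + 120 × (7.4) = -300 + (+888) = 588 ft.

588 ft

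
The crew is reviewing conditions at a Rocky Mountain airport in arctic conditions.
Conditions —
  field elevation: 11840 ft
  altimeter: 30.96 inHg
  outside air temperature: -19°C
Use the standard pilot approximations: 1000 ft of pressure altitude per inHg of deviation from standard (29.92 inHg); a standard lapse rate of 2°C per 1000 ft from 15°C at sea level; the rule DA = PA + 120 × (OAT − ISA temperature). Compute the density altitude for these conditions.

9312 ft

Pressure altitude = 11840 + (29.92 − 30.96) × 1000 = 11840 + (-1040) = 10800 ft.
ISA temperature at 10800 ft = 15 − 2 × (10800/1000) = -6.6°C.
ISA deviation = -19 − (-6.6) = -12.4°C.
Density altitude = 10800 + 120 × (-12.4) = 9312 ft.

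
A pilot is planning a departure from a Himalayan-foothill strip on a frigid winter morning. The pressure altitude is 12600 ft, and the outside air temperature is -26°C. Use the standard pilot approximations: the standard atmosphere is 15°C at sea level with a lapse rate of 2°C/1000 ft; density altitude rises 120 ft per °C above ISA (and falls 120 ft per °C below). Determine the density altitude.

10704 ft

ISA temperature at 12600 ft = 15 − 2 × (12600/1000) = -10.2°C.
ISA deviation = -26 − (-10.2) = -15.8°C.
Density altitude = 12600 + 120 × (-15.8) = 12600 + (-1896) = 10704 ft.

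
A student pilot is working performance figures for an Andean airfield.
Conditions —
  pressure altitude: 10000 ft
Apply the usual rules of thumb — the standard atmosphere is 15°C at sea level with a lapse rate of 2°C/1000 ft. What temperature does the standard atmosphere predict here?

ISA temperature = 15 − 2 × (10000/1000) = 15 − 20 = -5°C.

-5°C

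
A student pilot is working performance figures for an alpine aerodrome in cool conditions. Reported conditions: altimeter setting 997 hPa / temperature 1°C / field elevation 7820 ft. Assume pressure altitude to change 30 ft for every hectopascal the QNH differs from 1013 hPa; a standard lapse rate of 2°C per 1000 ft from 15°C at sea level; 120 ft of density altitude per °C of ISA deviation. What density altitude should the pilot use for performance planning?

8612 ft

Pressure altitude = 7820 + (1013 − 997) × 30 = 7820 + (+480) = 8300 ft.
ISA temperature at 8300 ft = 15 − 2 × (8300/1000) = -1.6°C.
ISA deviation = 1 − (-1.6) = +2.6°C.
Density altitude = 8300 + 120 × (2.6) = 8612 ft.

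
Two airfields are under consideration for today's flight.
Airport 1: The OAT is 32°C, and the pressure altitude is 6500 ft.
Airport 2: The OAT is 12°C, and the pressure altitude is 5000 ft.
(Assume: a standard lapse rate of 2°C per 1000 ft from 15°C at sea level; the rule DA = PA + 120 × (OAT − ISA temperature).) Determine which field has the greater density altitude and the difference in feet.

Airport 1 by 4260 ft

Airport 1: ISA temp = 2°C, deviation +30°C, DA = 6500 + 120 × 30 = 10100 ft.
Airport 2: ISA temp = 5°C, deviation +7°C, DA = 5000 + 120 × 7 = 5840 ft.
Airport 1 is higher by 10100 − 5840 = 4260 ft.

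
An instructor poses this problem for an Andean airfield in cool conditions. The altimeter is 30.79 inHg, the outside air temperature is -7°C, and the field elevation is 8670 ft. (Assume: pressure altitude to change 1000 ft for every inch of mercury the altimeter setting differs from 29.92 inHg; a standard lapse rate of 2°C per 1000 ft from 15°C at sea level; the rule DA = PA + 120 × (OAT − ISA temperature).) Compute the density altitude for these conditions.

Pressure altitude = 8670 + (29.92 − 30.79) × 1000 = 8670 + (-870) = 7800 ft.
ISA temperature at 7800 ft = 15 − 2 × (7800/1000) = -0.6°C.
ISA deviation = -7 − (-0.6) = -6.4°C.
Density altitude = 7800 + 120 × (-6.4) = 7032 ft.

7032 ft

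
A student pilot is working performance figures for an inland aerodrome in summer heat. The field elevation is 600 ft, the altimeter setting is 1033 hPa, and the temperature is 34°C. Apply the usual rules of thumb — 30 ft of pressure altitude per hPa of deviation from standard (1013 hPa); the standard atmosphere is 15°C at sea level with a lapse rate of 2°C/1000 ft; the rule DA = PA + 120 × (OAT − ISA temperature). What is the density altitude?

2280 ft

Pressure altitude = 600 + (1013 − 1033) × 30 = 600 + (-600) = 0 ft.
ISA temperature at 0 ft = 15 − 2 × (0/1000) = 15°C.
ISA deviation = 34 − 15 = +19°C.
Density altitude = 0 + 120 × (19) = 2280 ft.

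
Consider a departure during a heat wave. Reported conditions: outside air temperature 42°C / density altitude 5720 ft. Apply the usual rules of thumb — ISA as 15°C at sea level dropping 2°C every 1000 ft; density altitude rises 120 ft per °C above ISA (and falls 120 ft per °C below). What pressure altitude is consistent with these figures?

DA = PA + 120 × (OAT − (15 − 2·PA/1000)) = PA + 120·OAT − 1800 + 0.24·PA = 1.24·PA + 120·OAT − 1800.
So 1.24·PA = 5720 − 120 × 42 + 1800 = 2480.
PA = 2480 / 1.24 = 2000 ft.

2000 ft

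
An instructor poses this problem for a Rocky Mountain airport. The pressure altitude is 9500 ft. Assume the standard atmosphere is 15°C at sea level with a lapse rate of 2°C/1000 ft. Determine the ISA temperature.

ISA temperature = 15 − 2 × (9500/1000) = 15 − 19 = -4°C.

-4°C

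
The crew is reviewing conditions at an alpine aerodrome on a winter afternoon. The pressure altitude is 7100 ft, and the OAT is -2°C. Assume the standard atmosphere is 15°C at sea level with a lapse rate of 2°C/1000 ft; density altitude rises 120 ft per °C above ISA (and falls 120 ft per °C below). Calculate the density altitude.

ISA temperature at 7100 ft = 15 − 2 × (7100/1000) = 0.8°C.
ISA deviation = -2 − 0.8 = -2.8°C.
Density altitude = 7100 + 120 × (-2.8) = 7100 + (-336) = 6764 ft.

6764 ft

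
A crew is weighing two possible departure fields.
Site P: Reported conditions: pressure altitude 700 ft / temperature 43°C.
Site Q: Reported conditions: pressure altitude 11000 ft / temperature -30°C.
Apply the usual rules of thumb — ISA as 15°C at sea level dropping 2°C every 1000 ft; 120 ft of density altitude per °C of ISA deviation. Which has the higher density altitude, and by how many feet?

Site Q by 4012 ft

Site P: ISA temp = 13.6°C, deviation +29.4°C, DA = 700 + 120 × 29.4 = 4228 ft.
Site Q: ISA temp = -7°C, deviation -23°C, DA = 11000 + 120 × (-23) = 8240 ft.
Site Q is higher by 8240 − 4228 = 4012 ft.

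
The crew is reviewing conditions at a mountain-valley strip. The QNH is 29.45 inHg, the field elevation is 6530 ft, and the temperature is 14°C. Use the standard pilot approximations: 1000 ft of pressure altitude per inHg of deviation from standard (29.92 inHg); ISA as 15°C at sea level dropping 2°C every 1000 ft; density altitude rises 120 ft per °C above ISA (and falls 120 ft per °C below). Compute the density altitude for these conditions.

8560 ft

Pressure altitude = 6530 + (29.92 − 29.45) × 1000 = 6530 + (+470) = 7000 ft.
ISA temperature at 7000 ft = 15 − 2 × (7000/1000) = 1°C.
ISA deviation = 14 − 1 = +13°C.
Density altitude = 7000 + 120 × (13) = 8560 ft.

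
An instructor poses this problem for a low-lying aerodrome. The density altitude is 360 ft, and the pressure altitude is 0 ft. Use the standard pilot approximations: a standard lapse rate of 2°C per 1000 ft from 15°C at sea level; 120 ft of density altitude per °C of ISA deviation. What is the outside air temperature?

Density altitude − pressure altitude = 360 − 0 = +360 ft.
At 120 ft/°C that is an ISA deviation of 360/120 = +3°C.
ISA temperature at 0 ft = 15 − 2 × (0/1000) = 15°C.
OAT = ISA + deviation = 15 + (+3) = 18°C.

18°C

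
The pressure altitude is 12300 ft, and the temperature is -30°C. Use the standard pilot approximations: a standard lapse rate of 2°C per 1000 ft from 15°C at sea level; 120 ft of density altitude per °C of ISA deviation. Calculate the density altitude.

ISA temperature at 12300 ft = 15 − 2 × (12300/1000) = -9.6°C.
ISA deviation = -30 − (-9.6) = -20.4°C.
Density altitude = 12300 + 120 × (-20.4) = 12300 + (-2448) = 9852 ft.

9852 ft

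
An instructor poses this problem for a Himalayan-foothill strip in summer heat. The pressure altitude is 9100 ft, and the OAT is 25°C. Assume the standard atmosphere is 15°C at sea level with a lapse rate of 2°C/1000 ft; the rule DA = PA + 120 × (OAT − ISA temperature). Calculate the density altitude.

12484 ft

ISA temperature at 9100 ft = 15 − 2 × (9100/1000) = -3.2°C.
ISA deviation = 25 − (-3.2) = +28.2°C.
Density altitude = 9100 + 120 × (28.2) = 9100 + (+3384) = 12484 ft.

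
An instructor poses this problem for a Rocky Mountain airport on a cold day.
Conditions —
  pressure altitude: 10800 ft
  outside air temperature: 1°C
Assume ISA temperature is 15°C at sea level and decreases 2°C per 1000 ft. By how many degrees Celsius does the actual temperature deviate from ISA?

ISA+7.6°C

ISA temperature at 10800 ft = 15 − 2 × (10800/1000) = -6.6°C.
Deviation = OAT − ISA = 1 − (-6.6) = +7.6°C.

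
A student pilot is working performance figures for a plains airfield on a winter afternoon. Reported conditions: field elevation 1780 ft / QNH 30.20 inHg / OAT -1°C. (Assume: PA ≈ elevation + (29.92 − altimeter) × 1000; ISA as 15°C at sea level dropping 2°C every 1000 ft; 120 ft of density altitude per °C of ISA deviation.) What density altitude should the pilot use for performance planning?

Pressure altitude = 1780 + (29.92 − 30.20) × 1000 = 1780 + (-280) = 1500 ft.
ISA temperature at 1500 ft = 15 − 2 × (1500/1000) = 12°C.
ISA deviation = -1 − 12 = -13°C.
Density altitude = 1500 + 120 × (-13) = -60 ft.

-60 ft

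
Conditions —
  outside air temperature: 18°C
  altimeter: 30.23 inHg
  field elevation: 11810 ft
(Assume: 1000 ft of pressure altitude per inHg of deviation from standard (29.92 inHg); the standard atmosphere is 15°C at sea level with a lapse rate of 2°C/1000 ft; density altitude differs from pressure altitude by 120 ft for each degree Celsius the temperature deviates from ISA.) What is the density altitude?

Pressure altitude = 11810 + (29.92 − 30.23) × 1000 = 11810 + (-310) = 11500 ft.
ISA temperature at 11500 ft = 15 − 2 × (11500/1000) = -8°C.
ISA deviation = 18 − (-8) = +26°C.
Density altitude = 11500 + 120 × (26) = 14620 ft.

14620 ft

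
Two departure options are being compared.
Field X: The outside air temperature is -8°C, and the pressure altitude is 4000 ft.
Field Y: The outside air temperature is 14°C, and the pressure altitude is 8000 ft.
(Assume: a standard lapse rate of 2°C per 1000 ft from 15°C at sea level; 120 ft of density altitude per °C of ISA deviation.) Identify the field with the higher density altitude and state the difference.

Field X: ISA temp = 7°C, deviation -15°C, DA = 4000 + 120 × (-15) = 2200 ft.
Field Y: ISA temp = -1°C, deviation +15°C, DA = 8000 + 120 × 15 = 9800 ft.
Field Y is higher by 9800 − 2200 = 7600 ft.

Field Y by 7600 ft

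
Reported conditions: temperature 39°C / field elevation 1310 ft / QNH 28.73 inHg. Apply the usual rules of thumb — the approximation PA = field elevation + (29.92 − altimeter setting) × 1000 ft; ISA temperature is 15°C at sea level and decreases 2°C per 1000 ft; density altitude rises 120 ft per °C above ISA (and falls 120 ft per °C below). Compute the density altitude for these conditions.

Pressure altitude = 1310 + (29.92 − 28.73) × 1000 = 1310 + (+1190) = 2500 ft.
ISA temperature at 2500 ft = 15 − 2 × (2500/1000) = 10°C.
ISA deviation = 39 − 10 = +29°C.
Density altitude = 2500 + 120 × (29) = 5980 ft.

5980 ft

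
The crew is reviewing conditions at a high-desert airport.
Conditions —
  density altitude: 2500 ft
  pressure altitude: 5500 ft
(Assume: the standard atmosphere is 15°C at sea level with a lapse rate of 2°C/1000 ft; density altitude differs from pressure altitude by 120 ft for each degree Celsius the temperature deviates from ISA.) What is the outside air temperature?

Density altitude − pressure altitude = 2500 − 5500 = -3000 ft.
At 120 ft/°C that is an ISA deviation of -3000/120 = -25°C.
ISA temperature at 5500 ft = 15 − 2 × (5500/1000) = 4°C.
OAT = ISA + deviation = 4 + (-25) = -21°C.

-21°C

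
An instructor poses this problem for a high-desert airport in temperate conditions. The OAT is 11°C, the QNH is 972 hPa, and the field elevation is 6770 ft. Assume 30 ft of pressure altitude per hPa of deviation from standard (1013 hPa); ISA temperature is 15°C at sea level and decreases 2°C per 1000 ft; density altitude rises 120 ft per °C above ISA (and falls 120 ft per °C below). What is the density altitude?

Pressure altitude = 6770 + (1013 − 972) × 30 = 6770 + (+1230) = 8000 ft.
ISA temperature at 8000 ft = 15 − 2 × (8000/1000) = -1°C.
ISA deviation = 11 − (-1) = +12°C.
Density altitude = 8000 + 120 × (12) = 9440 ft.

9440 ft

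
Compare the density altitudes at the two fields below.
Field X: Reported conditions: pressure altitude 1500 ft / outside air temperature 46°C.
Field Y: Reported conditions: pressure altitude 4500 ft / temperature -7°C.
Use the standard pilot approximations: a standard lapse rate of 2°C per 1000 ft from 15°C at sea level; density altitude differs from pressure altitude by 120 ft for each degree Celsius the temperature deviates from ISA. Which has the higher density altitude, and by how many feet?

Field X by 2640 ft

Field X: ISA temp = 12°C, deviation +34°C, DA = 1500 + 120 × 34 = 5580 ft.
Field Y: ISA temp = 6°C, deviation -13°C, DA = 4500 + 120 × (-13) = 2940 ft.
Field X is higher by 5580 − 2940 = 2640 ft.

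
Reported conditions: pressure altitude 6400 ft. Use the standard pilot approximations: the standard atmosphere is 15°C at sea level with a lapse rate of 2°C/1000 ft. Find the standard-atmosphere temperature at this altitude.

ISA temperature = 15 − 2 × (6400/1000) = 15 − 12.8 = 2.2°C.

2.2°C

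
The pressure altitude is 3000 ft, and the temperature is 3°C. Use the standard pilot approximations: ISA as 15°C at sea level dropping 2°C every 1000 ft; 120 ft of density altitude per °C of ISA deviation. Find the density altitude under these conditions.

2280 ft

ISA temperature at 3000 ft = 15 − 2 × (3000/1000) = 9°C.
ISA deviation = 3 − 9 = -6°C.
Density altitude = 3000 + 120 × (-6) = 3000 + (-720) = 2280 ft.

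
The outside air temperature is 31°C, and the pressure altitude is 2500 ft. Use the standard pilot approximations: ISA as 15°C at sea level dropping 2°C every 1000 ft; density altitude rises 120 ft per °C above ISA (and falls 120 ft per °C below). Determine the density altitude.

5020 ft

ISA temperature at 2500 ft = 15 − 2 × (2500/1000) = 10°C.
ISA deviation = 31 − 10 = +21°C.
Density altitude = 2500 + 120 × (21) = 2500 + (+2520) = 5020 ft.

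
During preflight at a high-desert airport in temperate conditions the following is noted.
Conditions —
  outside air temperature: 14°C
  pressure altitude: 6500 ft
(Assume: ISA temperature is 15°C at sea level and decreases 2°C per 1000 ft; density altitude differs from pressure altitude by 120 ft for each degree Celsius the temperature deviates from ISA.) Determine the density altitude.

ISA temperature at 6500 ft = 15 − 2 × (6500/1000) = 2°C.
ISA deviation = 14 − 2 = +12°C.
Density altitude = 6500 + 120 × (12) = 6500 + (+1440) = 7940 ft.

7940 ft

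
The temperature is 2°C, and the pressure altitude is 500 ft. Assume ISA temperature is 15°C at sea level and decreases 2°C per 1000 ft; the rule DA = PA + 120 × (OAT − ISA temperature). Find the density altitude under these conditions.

-940 ft

ISA temperature at 500 ft = 15 − 2 × (500/1000) = 14°C.
ISA deviation = 2 − 14 = -12°C.
Density altitude = 500 + 120 × (-12) = 500 + (-1440) = -940 ft.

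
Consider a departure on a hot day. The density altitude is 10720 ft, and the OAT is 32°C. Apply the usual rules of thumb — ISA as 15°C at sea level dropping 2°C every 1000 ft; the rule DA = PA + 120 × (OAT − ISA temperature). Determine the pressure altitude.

DA = PA + 120 × (OAT − (15 − 2·PA/1000)) = PA + 120·OAT − 1800 + 0.24·PA = 1.24·PA + 120·OAT − 1800.
So 1.24·PA = 10720 − 120 × 32 + 1800 = 8680.
PA = 8680 / 1.24 = 7000 ft.

7000 ft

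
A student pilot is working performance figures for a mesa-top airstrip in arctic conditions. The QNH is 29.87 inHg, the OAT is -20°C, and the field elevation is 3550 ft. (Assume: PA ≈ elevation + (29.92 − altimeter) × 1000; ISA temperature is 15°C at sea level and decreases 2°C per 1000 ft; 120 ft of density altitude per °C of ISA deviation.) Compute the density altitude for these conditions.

264 ft

Pressure altitude = 3550 + (29.92 − 29.87) × 1000 = 3550 + (+50) = 3600 ft.
ISA temperature at 3600 ft = 15 − 2 × (3600/1000) = 7.8°C.
ISA deviation = -20 − 7.8 = -27.8°C.
Density altitude = 3600 + 120 × (-27.8) = 264 ft.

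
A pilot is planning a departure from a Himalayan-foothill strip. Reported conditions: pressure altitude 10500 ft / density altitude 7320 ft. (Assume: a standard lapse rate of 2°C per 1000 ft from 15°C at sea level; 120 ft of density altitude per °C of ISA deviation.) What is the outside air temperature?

-32.5°C

Density altitude − pressure altitude = 7320 − 10500 = -3180 ft.
At 120 ft/°C that is an ISA deviation of -3180/120 = -26.5°C.
ISA temperature at 10500 ft = 15 − 2 × (10500/1000) = -6°C.
OAT = ISA + deviation = -6 + (-26.5) = -32.5°C.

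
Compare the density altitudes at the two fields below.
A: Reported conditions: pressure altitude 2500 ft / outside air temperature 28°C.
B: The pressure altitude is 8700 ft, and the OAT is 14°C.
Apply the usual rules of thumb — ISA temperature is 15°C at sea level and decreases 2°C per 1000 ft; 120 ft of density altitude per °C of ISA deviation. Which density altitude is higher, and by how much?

B by 6008 ft

A: ISA temp = 10°C, deviation +18°C, DA = 2500 + 120 × 18 = 4660 ft.
B: ISA temp = -2.4°C, deviation +16.4°C, DA = 8700 + 120 × 16.4 = 10668 ft.
B is higher by 10668 − 4660 = 6008 ft.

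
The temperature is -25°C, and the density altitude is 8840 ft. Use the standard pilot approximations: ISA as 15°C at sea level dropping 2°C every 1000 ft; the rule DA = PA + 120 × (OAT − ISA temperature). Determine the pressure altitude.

11000 ft

DA = PA + 120 × (OAT − (15 − 2·PA/1000)) = PA + 120·OAT − 1800 + 0.24·PA = 1.24·PA + 120·OAT − 1800.
So 1.24·PA = 8840 − 120 × (-25) + 1800 = 13640.
PA = 13640 / 1.24 = 11000 ft.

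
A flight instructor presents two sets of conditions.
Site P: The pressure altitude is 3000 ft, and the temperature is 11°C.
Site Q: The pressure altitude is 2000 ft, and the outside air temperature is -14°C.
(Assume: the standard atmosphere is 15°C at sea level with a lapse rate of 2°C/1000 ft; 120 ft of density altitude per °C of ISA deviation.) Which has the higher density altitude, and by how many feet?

Site P: ISA temp = 9°C, deviation +2°C, DA = 3000 + 120 × 2 = 3240 ft.
Site Q: ISA temp = 11°C, deviation -25°C, DA = 2000 + 120 × (-25) = -1000 ft.
Site P is higher by 3240 − (-1000) = 4240 ft.

Site P by 4240 ft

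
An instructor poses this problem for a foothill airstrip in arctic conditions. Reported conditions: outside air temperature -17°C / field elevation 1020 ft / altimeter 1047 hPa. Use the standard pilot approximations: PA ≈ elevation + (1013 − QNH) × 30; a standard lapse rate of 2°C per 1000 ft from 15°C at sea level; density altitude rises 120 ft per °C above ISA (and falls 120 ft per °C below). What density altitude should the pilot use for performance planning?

Pressure altitude = 1020 + (1013 − 1047) × 30 = 1020 + (-1020) = 0 ft.
ISA temperature at 0 ft = 15 − 2 × (0/1000) = 15°C.
ISA deviation = -17 − 15 = -32°C.
Density altitude = 0 + 120 × (-32) = -3840 ft.

-3840 ft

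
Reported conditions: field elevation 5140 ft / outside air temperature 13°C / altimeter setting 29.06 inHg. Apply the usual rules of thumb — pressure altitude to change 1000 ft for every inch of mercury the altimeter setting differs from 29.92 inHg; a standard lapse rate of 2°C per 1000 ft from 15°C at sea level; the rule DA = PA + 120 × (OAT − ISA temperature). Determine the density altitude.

7200 ft

Pressure altitude = 5140 + (29.92 − 29.06) × 1000 = 5140 + (+860) = 6000 ft.
ISA temperature at 6000 ft = 15 − 2 × (6000/1000) = 3°C.
ISA deviation = 13 − 3 = +10°C.
Density altitude = 6000 + 120 × (10) = 7200 ft.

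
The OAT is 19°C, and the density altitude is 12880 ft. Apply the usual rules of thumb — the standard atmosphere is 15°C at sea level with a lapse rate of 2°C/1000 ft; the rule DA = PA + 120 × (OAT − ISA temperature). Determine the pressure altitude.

10000 ft

DA = PA + 120 × (OAT − (15 − 2·PA/1000)) = PA + 120·OAT − 1800 + 0.24·PA = 1.24·PA + 120·OAT − 1800.
So 1.24·PA = 12880 − 120 × 19 + 1800 = 12400.
PA = 12400 / 1.24 = 10000 ft.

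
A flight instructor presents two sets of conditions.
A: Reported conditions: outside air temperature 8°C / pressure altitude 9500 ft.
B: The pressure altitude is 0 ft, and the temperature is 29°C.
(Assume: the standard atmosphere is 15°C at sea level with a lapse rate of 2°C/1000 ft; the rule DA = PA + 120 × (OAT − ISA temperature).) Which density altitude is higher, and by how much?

A by 9260 ft

A: ISA temp = -4°C, deviation +12°C, DA = 9500 + 120 × 12 = 10940 ft.
B: ISA temp = 15°C, deviation +14°C, DA = 0 + 120 × 14 = 1680 ft.
A is higher by 10940 − 1680 = 9260 ft.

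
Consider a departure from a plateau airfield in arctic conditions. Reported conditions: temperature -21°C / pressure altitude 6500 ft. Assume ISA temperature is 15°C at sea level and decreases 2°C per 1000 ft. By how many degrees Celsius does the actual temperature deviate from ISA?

ISA temperature at 6500 ft = 15 − 2 × (6500/1000) = 2°C.
Deviation = OAT − ISA = -21 − 2 = -23°C.

ISA-23°C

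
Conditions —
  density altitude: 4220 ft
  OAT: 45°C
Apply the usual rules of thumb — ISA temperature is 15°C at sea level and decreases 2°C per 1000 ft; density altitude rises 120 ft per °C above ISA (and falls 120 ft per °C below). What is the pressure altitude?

500 ft

DA = PA + 120 × (OAT − (15 − 2·PA/1000)) = PA + 120·OAT − 1800 + 0.24·PA = 1.24·PA + 120·OAT − 1800.
So 1.24·PA = 4220 − 120 × 45 + 1800 = 620.
PA = 620 / 1.24 = 500 ft.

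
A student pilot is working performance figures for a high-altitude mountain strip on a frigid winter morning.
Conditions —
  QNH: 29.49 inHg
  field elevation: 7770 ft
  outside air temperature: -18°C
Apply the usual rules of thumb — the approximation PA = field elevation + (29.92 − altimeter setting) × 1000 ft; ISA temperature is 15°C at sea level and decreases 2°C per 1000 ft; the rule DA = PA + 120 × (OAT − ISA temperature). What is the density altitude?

6208 ft

Pressure altitude = 7770 + (29.92 − 29.49) × 1000 = 7770 + (+430) = 8200 ft.
ISA temperature at 8200 ft = 15 − 2 × (8200/1000) = -1.4°C.
ISA deviation = -18 − (-1.4) = -16.6°C.
Density altitude = 8200 + 120 × (-16.6) = 6208 ft.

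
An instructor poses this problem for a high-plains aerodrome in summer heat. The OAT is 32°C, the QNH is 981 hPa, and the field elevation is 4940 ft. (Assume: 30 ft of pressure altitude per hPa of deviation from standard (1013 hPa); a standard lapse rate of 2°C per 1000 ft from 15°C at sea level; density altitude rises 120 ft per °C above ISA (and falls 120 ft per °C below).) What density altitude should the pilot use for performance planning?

9356 ft

Pressure altitude = 4940 + (1013 − 981) × 30 = 4940 + (+960) = 5900 ft.
ISA temperature at 5900 ft = 15 − 2 × (5900/1000) = 3.2°C.
ISA deviation = 32 − 3.2 = +28.8°C.
Density altitude = 5900 + 120 × (28.8) = 9356 ft.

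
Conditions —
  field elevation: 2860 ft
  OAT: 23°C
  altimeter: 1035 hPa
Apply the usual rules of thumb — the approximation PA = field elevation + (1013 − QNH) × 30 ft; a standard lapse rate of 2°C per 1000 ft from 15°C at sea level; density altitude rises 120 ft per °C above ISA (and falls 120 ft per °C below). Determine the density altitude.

3688 ft

Pressure altitude = 2860 + (1013 − 1035) × 30 = 2860 + (-660) = 2200 ft.
ISA temperature at 2200 ft = 15 − 2 × (2200/1000) = 10.6°C.
ISA deviation = 23 − 10.6 = +12.4°C.
Density altitude = 2200 + 120 × (12.4) = 3688 ft.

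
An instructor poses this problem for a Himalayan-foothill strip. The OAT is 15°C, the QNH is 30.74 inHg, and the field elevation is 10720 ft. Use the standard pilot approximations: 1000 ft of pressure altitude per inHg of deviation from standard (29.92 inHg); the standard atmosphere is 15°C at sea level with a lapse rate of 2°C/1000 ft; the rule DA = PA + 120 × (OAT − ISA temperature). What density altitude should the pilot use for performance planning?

Pressure altitude = 10720 + (29.92 − 30.74) × 1000 = 10720 + (-820) = 9900 ft.
ISA temperature at 9900 ft = 15 − 2 × (9900/1000) = -4.8°C.
ISA deviation = 15 − (-4.8) = +19.8°C.
Density altitude = 9900 + 120 × (19.8) = 12276 ft.

12276 ft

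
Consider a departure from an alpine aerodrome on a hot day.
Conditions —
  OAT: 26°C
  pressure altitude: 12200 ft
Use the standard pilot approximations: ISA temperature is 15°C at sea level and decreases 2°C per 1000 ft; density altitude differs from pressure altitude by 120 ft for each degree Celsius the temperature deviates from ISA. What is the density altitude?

ISA temperature at 12200 ft = 15 − 2 × (12200/1000) = -9.4°C.
ISA deviation = 26 − (-9.4) = +35.4°C.
Density altitude = 12200 + 120 × (35.4) = 12200 + (+4248) = 16448 ft.

16448 ft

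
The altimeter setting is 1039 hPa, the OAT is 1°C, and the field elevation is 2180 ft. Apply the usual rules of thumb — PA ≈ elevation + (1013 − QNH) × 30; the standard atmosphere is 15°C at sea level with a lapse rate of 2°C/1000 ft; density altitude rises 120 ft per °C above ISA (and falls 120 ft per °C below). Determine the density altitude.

Pressure altitude = 2180 + (1013 − 1039) × 30 = 2180 + (-780) = 1400 ft.
ISA temperature at 1400 ft = 15 − 2 × (1400/1000) = 12.2°C.
ISA deviation = 1 − 12.2 = -11.2°C.
Density altitude = 1400 + 120 × (-11.2) = 56 ft.

56 ft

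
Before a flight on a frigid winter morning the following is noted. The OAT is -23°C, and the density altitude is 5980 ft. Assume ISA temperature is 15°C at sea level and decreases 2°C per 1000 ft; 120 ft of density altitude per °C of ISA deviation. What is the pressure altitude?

8500 ft

DA = PA + 120 × (OAT − (15 − 2·PA/1000)) = PA + 120·OAT − 1800 + 0.24·PA = 1.24·PA + 120·OAT − 1800.
So 1.24·PA = 5980 − 120 × (-23) + 1800 = 10540.
PA = 10540 / 1.24 = 8500 ft.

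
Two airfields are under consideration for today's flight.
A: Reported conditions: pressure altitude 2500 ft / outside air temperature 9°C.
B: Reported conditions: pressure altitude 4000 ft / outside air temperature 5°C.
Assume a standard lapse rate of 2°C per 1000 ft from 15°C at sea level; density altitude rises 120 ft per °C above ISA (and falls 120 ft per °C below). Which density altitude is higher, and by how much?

A: ISA temp = 10°C, deviation -1°C, DA = 2500 + 120 × (-1) = 2380 ft.
B: ISA temp = 7°C, deviation -2°C, DA = 4000 + 120 × (-2) = 3760 ft.
B is higher by 3760 − 2380 = 1380 ft.

B by 1380 ft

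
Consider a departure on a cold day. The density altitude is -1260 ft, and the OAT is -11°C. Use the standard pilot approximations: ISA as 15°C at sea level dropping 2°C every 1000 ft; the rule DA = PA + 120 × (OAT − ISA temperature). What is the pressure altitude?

1500 ft

DA = PA + 120 × (OAT − (15 − 2·PA/1000)) = PA + 120·OAT − 1800 + 0.24·PA = 1.24·PA + 120·OAT − 1800.
So 1.24·PA = -1260 − 120 × (-11) + 1800 = 1860.
PA = 1860 / 1.24 = 1500 ft.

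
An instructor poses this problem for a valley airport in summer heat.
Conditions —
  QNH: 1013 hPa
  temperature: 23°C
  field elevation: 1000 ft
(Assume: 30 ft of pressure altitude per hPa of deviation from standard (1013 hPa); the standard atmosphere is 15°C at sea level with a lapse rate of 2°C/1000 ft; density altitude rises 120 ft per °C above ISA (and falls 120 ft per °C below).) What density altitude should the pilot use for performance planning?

Pressure altitude = 1000 + (1013 − 1013) × 30 = 1000 + (0) = 1000 ft.
ISA temperature at 1000 ft = 15 − 2 × (1000/1000) = 13°C.
ISA deviation = 23 − 13 = +10°C.
Density altitude = 1000 + 120 × (10) = 2200 ft.

2200 ft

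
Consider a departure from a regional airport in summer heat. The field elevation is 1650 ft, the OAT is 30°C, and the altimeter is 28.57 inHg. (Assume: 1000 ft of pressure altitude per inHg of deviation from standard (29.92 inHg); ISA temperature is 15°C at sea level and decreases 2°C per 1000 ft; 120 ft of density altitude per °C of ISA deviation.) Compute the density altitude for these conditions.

5520 ft

Pressure altitude = 1650 + (29.92 − 28.57) × 1000 = 1650 + (+1350) = 3000 ft.
ISA temperature at 3000 ft = 15 − 2 × (3000/1000) = 9°C.
ISA deviation = 30 − 9 = +21°C.
Density altitude = 3000 + 120 × (21) = 5520 ft.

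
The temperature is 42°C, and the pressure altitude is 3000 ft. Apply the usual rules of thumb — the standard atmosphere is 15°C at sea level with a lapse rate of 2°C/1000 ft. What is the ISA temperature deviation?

ISA temperature at 3000 ft = 15 − 2 × (3000/1000) = 9°C.
Deviation = OAT − ISA = 42 − 9 = +33°C.

ISA+33°C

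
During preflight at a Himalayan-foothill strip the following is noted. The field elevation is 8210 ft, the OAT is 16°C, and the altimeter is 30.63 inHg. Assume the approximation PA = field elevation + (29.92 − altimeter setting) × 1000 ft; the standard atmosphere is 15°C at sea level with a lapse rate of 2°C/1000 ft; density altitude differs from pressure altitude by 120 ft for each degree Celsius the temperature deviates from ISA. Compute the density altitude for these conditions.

Pressure altitude = 8210 + (29.92 − 30.63) × 1000 = 8210 + (-710) = 7500 ft.
ISA temperature at 7500 ft = 15 − 2 × (7500/1000) = 0°C.
ISA deviation = 16 − 0 = +16°C.
Density altitude = 7500 + 120 × (16) = 9420 ft.

9420 ft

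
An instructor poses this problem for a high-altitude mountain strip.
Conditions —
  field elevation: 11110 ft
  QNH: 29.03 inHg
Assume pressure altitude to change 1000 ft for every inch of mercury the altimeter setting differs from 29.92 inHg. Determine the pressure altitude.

12000 ft

Pressure correction = (29.92 − 29.03) × 1000 = +890 ft.
Pressure altitude = 11110 + (+890) = 12000 ft.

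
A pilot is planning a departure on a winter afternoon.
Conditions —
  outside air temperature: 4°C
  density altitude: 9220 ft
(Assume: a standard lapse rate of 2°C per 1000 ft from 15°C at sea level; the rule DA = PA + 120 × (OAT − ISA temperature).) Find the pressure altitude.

8500 ft

DA = PA + 120 × (OAT − (15 − 2·PA/1000)) = PA + 120·OAT − 1800 + 0.24·PA = 1.24·PA + 120·OAT − 1800.
So 1.24·PA = 9220 − 120 × 4 + 1800 = 10540.
PA = 10540 / 1.24 = 8500 ft.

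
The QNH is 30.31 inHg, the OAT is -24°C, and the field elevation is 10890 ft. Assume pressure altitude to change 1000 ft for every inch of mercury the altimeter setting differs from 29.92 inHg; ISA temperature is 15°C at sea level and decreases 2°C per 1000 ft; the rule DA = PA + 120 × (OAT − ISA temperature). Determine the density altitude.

Pressure altitude = 10890 + (29.92 − 30.31) × 1000 = 10890 + (-390) = 10500 ft.
ISA temperature at 10500 ft = 15 − 2 × (10500/1000) = -6°C.
ISA deviation = -24 − (-6) = -18°C.
Density altitude = 10500 + 120 × (-18) = 8340 ft.

8340 ft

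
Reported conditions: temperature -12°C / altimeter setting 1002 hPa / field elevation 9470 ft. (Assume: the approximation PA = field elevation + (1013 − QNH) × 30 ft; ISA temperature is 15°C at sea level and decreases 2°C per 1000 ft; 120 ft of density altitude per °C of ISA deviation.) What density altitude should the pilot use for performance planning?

Pressure altitude = 9470 + (1013 − 1002) × 30 = 9470 + (+330) = 9800 ft.
ISA temperature at 9800 ft = 15 − 2 × (9800/1000) = -4.6°C.
ISA deviation = -12 − (-4.6) = -7.4°C.
Density altitude = 9800 + 120 × (-7.4) = 8912 ft.

8912 ft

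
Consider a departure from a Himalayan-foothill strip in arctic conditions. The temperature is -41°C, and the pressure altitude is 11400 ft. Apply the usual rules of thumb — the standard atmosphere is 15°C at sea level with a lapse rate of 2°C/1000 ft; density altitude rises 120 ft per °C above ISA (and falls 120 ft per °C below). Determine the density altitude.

ISA temperature at 11400 ft = 15 − 2 × (11400/1000) = -7.8°C.
ISA deviation = -41 − (-7.8) = -33.2°C.
Density altitude = 11400 + 120 × (-33.2) = 11400 + (-3984) = 7416 ft.

7416 ft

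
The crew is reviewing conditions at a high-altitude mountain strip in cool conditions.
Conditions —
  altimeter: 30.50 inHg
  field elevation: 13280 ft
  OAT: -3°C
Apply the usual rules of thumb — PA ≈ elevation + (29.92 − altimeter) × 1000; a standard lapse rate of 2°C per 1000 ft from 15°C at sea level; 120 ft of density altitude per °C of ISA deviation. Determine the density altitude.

Pressure altitude = 13280 + (29.92 − 30.50) × 1000 = 13280 + (-580) = 12700 ft.
ISA temperature at 12700 ft = 15 − 2 × (12700/1000) = -10.4°C.
ISA deviation = -3 − (-10.4) = +7.4°C.
Density altitude = 12700 + 120 × (7.4) = 13588 ft.

13588 ft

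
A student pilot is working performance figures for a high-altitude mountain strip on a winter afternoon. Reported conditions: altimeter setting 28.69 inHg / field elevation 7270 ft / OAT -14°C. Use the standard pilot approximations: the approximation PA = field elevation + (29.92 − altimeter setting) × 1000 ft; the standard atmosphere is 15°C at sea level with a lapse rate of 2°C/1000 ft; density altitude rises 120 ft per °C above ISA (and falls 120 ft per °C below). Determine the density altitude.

7060 ft

Pressure altitude = 7270 + (29.92 − 28.69) × 1000 = 7270 + (+1230) = 8500 ft.
ISA temperature at 8500 ft = 15 − 2 × (8500/1000) = -2°C.
ISA deviation = -14 − (-2) = -12°C.
Density altitude = 8500 + 120 × (-12) = 7060 ft.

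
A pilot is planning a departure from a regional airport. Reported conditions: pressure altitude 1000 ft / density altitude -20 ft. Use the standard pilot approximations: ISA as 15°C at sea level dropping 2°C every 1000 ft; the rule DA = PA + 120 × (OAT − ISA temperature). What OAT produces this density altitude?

4.5°C

Density altitude − pressure altitude = -20 − 1000 = -1020 ft.
At 120 ft/°C that is an ISA deviation of -1020/120 = -8.5°C.
ISA temperature at 1000 ft = 15 − 2 × (1000/1000) = 13°C.
OAT = ISA + deviation = 13 + (-8.5) = 4.5°C.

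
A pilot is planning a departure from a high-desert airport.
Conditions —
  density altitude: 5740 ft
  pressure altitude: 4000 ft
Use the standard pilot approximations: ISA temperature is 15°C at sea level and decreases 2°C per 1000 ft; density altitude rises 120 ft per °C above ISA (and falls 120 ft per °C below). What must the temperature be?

Density altitude − pressure altitude = 5740 − 4000 = +1740 ft.
At 120 ft/°C that is an ISA deviation of 1740/120 = +14.5°C.
ISA temperature at 4000 ft = 15 − 2 × (4000/1000) = 7°C.
OAT = ISA + deviation = 7 + (+14.5) = 21.5°C.

21.5°C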